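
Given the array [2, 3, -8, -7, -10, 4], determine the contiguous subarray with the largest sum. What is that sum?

Using Kadane's algorithm on [2, 3, -8, -7, -10, 4]:

Scanning through the array:
Position 1 (value 3): max_ending_here = 5, max_so_far = 5
Position 2 (value -8): max_ending_here = -3, max_so_far = 5
Position 3 (value -7): max_ending_here = -7, max_so_far = 5
Position 4 (value -10): max_ending_here = -10, max_so_far = 5
Position 5 (value 4): max_ending_here = 4, max_so_far = 5

Maximum subarray: [2, 3]
Maximum sum: 5

The maximum subarray is [2, 3] with sum 5. This subarray runs from index 0 to index 1.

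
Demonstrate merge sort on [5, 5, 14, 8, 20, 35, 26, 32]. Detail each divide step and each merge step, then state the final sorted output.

Merge sort trace:

Split: [5, 5, 14, 8, 20, 35, 26, 32] -> [5, 5, 14, 8] and [20, 35, 26, 32]
  Split: [5, 5, 14, 8] -> [5, 5] and [14, 8]
    Split: [5, 5] -> [5] and [5]
    Merge: [5] + [5] -> [5, 5]
    Split: [14, 8] -> [14] and [8]
    Merge: [14] + [8] -> [8, 14]
  Merge: [5, 5] + [8, 14] -> [5, 5, 8, 14]
  Split: [20, 35, 26, 32] -> [20, 35] and [26, 32]
    Split: [20, 35] -> [20] and [35]
    Merge: [20] + [35] -> [20, 35]
    Split: [26, 32] -> [26] and [32]
    Merge: [26] + [32] -> [26, 32]
  Merge: [20, 35] + [26, 32] -> [20, 26, 32, 35]
Merge: [5, 5, 8, 14] + [20, 26, 32, 35] -> [5, 5, 8, 14, 20, 26, 32, 35]

Final sorted array: [5, 5, 8, 14, 20, 26, 32, 35]

The merge sort proceeds by recursively splitting the array and merging sorted halves.
After all merges, the sorted array is [5, 5, 8, 14, 20, 26, 32, 35].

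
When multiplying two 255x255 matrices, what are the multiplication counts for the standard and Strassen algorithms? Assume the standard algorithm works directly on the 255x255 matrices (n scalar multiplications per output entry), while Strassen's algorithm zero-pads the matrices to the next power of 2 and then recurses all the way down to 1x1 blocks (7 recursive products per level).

Matrix multiplication for 255x255 matrices:

Strassen's algorithm requires power-of-2 dimensions. Pad 255x255 to 256x256 (next power of 2).

Standard algorithm: 255^3 = 16581375 multiplications
Strassen's algorithm: 7^(log2(256)) = 7^8 = 5764801 multiplications
Savings: 16581375 - 5764801 = 10816574 multiplications

Standard: 16581375 multiplications (255^3). Strassen: 5764801 multiplications (7^8, after padding to 256x256). Strassen reduces 8 recursive multiplications to 7 at each level.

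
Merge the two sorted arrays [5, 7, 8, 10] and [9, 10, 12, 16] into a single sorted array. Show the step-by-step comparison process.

Merging process:

Compare 5 vs 9: take 5 from left. Merged: [5]
Compare 7 vs 9: take 7 from left. Merged: [5, 7]
Compare 8 vs 9: take 8 from left. Merged: [5, 7, 8]
Compare 10 vs 9: take 9 from right. Merged: [5, 7, 8, 9]
Compare 10 vs 10: take 10 from left. Merged: [5, 7, 8, 9, 10]
Append remaining from right: [10, 12, 16]. Merged: [5, 7, 8, 9, 10, 10, 12, 16]

Final merged array: [5, 7, 8, 9, 10, 10, 12, 16]
Total comparisons: 5

The merged array is [5, 7, 8, 9, 10, 10, 12, 16], requiring 5 comparisons. The merge step runs in O(n) time where n is the total number of elements.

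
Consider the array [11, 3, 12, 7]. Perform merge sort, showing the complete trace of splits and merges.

Merge sort trace:

Split: [11, 3, 12, 7] -> [11, 3] and [12, 7]
  Split: [11, 3] -> [11] and [3]
  Merge: [11] + [3] -> [3, 11]
  Split: [12, 7] -> [12] and [7]
  Merge: [12] + [7] -> [7, 12]
Merge: [3, 11] + [7, 12] -> [3, 7, 11, 12]

Final sorted array: [3, 7, 11, 12]

The merge sort proceeds by recursively splitting the array and merging sorted halves.
After all merges, the sorted array is [3, 7, 11, 12].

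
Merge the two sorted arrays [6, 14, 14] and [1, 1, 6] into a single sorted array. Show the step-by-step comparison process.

Merging process:

Compare 6 vs 1: take 1 from right. Merged: [1]
Compare 6 vs 1: take 1 from right. Merged: [1, 1]
Compare 6 vs 6: take 6 from left. Merged: [1, 1, 6]
Compare 14 vs 6: take 6 from right. Merged: [1, 1, 6, 6]
Append remaining from left: [14, 14]. Merged: [1, 1, 6, 6, 14, 14]

Final merged array: [1, 1, 6, 6, 14, 14]
Total comparisons: 4

The merged array is [1, 1, 6, 6, 14, 14], requiring 4 comparisons. The merge step runs in O(n) time where n is the total number of elements.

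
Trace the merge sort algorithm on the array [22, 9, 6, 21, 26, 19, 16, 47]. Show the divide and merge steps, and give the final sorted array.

Merge sort trace:

Split: [22, 9, 6, 21, 26, 19, 16, 47] -> [22, 9, 6, 21] and [26, 19, 16, 47]
  Split: [22, 9, 6, 21] -> [22, 9] and [6, 21]
    Split: [22, 9] -> [22] and [9]
    Merge: [22] + [9] -> [9, 22]
    Split: [6, 21] -> [6] and [21]
    Merge: [6] + [21] -> [6, 21]
  Merge: [9, 22] + [6, 21] -> [6, 9, 21, 22]
  Split: [26, 19, 16, 47] -> [26, 19] and [16, 47]
    Split: [26, 19] -> [26] and [19]
    Merge: [26] + [19] -> [19, 26]
    Split: [16, 47] -> [16] and [47]
    Merge: [16] + [47] -> [16, 47]
  Merge: [19, 26] + [16, 47] -> [16, 19, 26, 47]
Merge: [6, 9, 21, 22] + [16, 19, 26, 47] -> [6, 9, 16, 19, 21, 22, 26, 47]

Final sorted array: [6, 9, 16, 19, 21, 22, 26, 47]

The merge sort proceeds by recursively splitting the array and merging sorted halves.
After all merges, the sorted array is [6, 9, 16, 19, 21, 22, 26, 47].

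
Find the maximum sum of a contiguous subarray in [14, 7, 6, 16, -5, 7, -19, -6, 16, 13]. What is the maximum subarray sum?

Using Kadane's algorithm on [14, 7, 6, 16, -5, 7, -19, -6, 16, 13]:

Scanning through the array:
Position 1 (value 7): max_ending_here = 21, max_so_far = 21
Position 2 (value 6): max_ending_here = 27, max_so_far = 27
Position 3 (value 16): max_ending_here = 43, max_so_far = 43
Position 4 (value -5): max_ending_here = 38, max_so_far = 43
Position 5 (value 7): max_ending_here = 45, max_so_far = 45
Position 6 (value -19): max_ending_here = 26, max_so_far = 45
Position 7 (value -6): max_ending_here = 20, max_so_far = 45
Position 8 (value 16): max_ending_here = 36, max_so_far = 45
Position 9 (value 13): max_ending_here = 49, max_so_far = 49

Maximum subarray: [14, 7, 6, 16, -5, 7, -19, -6, 16, 13]
Maximum sum: 49

The maximum subarray is [14, 7, 6, 16, -5, 7, -19, -6, 16, 13] with sum 49. This subarray runs from index 0 to index 9.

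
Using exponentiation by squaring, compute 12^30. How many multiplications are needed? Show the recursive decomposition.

Computing 12^30 by squaring (build up from 12^1; each line after the first costs one multiplication):

12^1 = 12
12^2 = (12^1)^2 = 12^2 = 144
12^3 = 12 * 12^2 = 12 * 144 = 1728
12^6 = (12^3)^2 = 1728^2 = 2985984
12^7 = 12 * 12^6 = 12 * 2985984 = 35831808
12^14 = (12^7)^2 = 35831808^2 = 1283918464548864
12^15 = 12 * 12^14 = 12 * 1283918464548864 = 15407021574586368
12^30 = (12^15)^2 = 15407021574586368^2 = 237376313799769806328950291431424

Result: 237376313799769806328950291431424
Multiplications needed: 7 (7 lines after 12^1)

12^30 = 237376313799769806328950291431424. Using exponentiation by squaring, this requires 7 multiplications. The key idea: if the exponent is even, square the half-power; if odd, multiply by the base once.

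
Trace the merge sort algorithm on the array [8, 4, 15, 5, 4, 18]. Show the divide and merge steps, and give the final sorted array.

Merge sort trace:

Split: [8, 4, 15, 5, 4, 18] -> [8, 4, 15] and [5, 4, 18]
  Split: [8, 4, 15] -> [8] and [4, 15]
    Split: [4, 15] -> [4] and [15]
    Merge: [4] + [15] -> [4, 15]
  Merge: [8] + [4, 15] -> [4, 8, 15]
  Split: [5, 4, 18] -> [5] and [4, 18]
    Split: [4, 18] -> [4] and [18]
    Merge: [4] + [18] -> [4, 18]
  Merge: [5] + [4, 18] -> [4, 5, 18]
Merge: [4, 8, 15] + [4, 5, 18] -> [4, 4, 5, 8, 15, 18]

Final sorted array: [4, 4, 5, 8, 15, 18]

The merge sort proceeds by recursively splitting the array and merging sorted halves.
After all merges, the sorted array is [4, 4, 5, 8, 15, 18].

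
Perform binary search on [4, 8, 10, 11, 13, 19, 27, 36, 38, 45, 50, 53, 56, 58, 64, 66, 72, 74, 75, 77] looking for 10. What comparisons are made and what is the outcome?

Binary search for 10 in [4, 8, 10, 11, 13, 19, 27, 36, 38, 45, 50, 53, 56, 58, 64, 66, 72, 74, 75, 77]:

lo=0, hi=19, mid=9, arr[mid]=45 -> 45 > 10, search left half
lo=0, hi=8, mid=4, arr[mid]=13 -> 13 > 10, search left half
lo=0, hi=3, mid=1, arr[mid]=8 -> 8 < 10, search right half
lo=2, hi=3, mid=2, arr[mid]=10 -> Found target at index 2!

Binary search finds 10 at index 2 after 4 comparisons. The search repeatedly halves the search space by comparing with the middle element.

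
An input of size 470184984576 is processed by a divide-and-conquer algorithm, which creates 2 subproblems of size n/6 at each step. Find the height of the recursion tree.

For divide and conquer with division factor 6:

Problem sizes at each level:
Level 0: 470184984576
Level 1: 78364164096
Level 2: 13060694016
Level 3: 2176782336
Level 4: 362797056
Level 5: 60466176
Level 6: 10077696
Level 7: 1679616
Level 8: 279936
Level 9: 46656
Level 10: 7776
Level 11: 1296
Level 12: 216
Level 13: 36
Level 14: 6
Level 15: 1

The root is level 0 and the size-1 base case is level 15 (the tree spans levels 0 through 15, i.e. 16 levels counting the root), so the depth is the number of divisions: log_6(470184984576) = 15

The recursion tree depth is log_6(470184984576) = 15. At each level, the problem size is divided by 6, so it takes 15 divisions to reduce to a base case of size 1. The algorithm makes 2 recursive calls at each level.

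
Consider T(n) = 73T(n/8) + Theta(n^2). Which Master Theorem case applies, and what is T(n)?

Master Theorem for T(n) = 73T(n/8) + O(n^2):

a = 73, b = 8, c = 2
log_b(a) = log_8(73) = 2.0633

Case 1: c = 2 < log_8(73) = 2.0633
T(n) = O(n^(log_8 73))

For T(n) = 73T(n/8) + O(n^2): log_8(73) = 2.0633. This is Case 1 of the Master Theorem (c < log_b(a), work dominated by leaves), giving O(n^(log_8 73)).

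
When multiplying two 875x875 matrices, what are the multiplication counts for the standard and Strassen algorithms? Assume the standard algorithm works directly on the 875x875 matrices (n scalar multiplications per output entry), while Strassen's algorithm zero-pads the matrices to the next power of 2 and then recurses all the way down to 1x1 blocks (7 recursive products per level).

Matrix multiplication for 875x875 matrices:

Strassen's algorithm requires power-of-2 dimensions. Pad 875x875 to 1024x1024 (next power of 2).

Standard algorithm: 875^3 = 669921875 multiplications
Strassen's algorithm: 7^(log2(1024)) = 7^10 = 282475249 multiplications
Savings: 669921875 - 282475249 = 387446626 multiplications

Standard: 669921875 multiplications (875^3). Strassen: 282475249 multiplications (7^10, after padding to 1024x1024). Strassen reduces 8 recursive multiplications to 7 at each level.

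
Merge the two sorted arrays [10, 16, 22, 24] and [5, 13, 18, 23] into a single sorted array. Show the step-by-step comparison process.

Merging process:

Compare 10 vs 5: take 5 from right. Merged: [5]
Compare 10 vs 13: take 10 from left. Merged: [5, 10]
Compare 16 vs 13: take 13 from right. Merged: [5, 10, 13]
Compare 16 vs 18: take 16 from left. Merged: [5, 10, 13, 16]
Compare 22 vs 18: take 18 from right. Merged: [5, 10, 13, 16, 18]
Compare 22 vs 23: take 22 from left. Merged: [5, 10, 13, 16, 18, 22]
Compare 24 vs 23: take 23 from right. Merged: [5, 10, 13, 16, 18, 22, 23]
Append remaining from left: [24]. Merged: [5, 10, 13, 16, 18, 22, 23, 24]

Final merged array: [5, 10, 13, 16, 18, 22, 23, 24]
Total comparisons: 7

The merged array is [5, 10, 13, 16, 18, 22, 23, 24], requiring 7 comparisons. The merge step runs in O(n) time where n is the total number of elements.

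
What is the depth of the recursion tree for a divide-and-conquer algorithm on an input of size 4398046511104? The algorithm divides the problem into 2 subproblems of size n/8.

For divide and conquer with division factor 8:

Problem sizes at each level:
Level 0: 4398046511104
Level 1: 549755813888
Level 2: 68719476736
Level 3: 8589934592
Level 4: 1073741824
Level 5: 134217728
Level 6: 16777216
Level 7: 2097152
Level 8: 262144
Level 9: 32768
Level 10: 4096
Level 11: 512
Level 12: 64
Level 13: 8
Level 14: 1

The root is level 0 and the size-1 base case is level 14 (the tree spans levels 0 through 14, i.e. 15 levels counting the root), so the depth is the number of divisions: log_8(4398046511104) = 14

The recursion tree depth is log_8(4398046511104) = 14. At each level, the problem size is divided by 8, so it takes 14 divisions to reduce to a base case of size 1. The algorithm makes 2 recursive calls at each level.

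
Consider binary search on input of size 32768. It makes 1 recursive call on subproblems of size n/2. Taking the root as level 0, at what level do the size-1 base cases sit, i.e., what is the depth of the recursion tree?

For divide and conquer with division factor 2:

Problem sizes at each level:
Level 0: 32768
Level 1: 16384
Level 2: 8192
Level 3: 4096
Level 4: 2048
Level 5: 1024
Level 6: 512
Level 7: 256
Level 8: 128
Level 9: 64
Level 10: 32
Level 11: 16
Level 12: 8
Level 13: 4
Level 14: 2
Level 15: 1

The root is level 0 and the size-1 base case is level 15 (the tree spans levels 0 through 15, i.e. 16 levels counting the root), so the depth is the number of divisions: log_2(32768) = 15

The recursion tree depth is log_2(32768) = 15. At each level, the problem size is divided by 2, so it takes 15 divisions to reduce to a base case of size 1. The algorithm makes 1 recursive call at each level.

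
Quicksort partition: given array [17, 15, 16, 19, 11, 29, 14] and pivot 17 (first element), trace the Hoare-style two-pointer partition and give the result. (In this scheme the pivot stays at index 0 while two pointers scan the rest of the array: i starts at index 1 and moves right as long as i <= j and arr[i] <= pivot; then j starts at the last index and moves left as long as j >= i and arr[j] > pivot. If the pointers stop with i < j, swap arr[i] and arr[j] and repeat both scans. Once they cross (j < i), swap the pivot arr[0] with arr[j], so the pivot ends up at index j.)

Hoare-style two-pointer partition with pivot = 17:

Initial array: [17, 15, 16, 19, 11, 29, 14]

Pointers start at i = 1, j = 6.
i stops at index 3 (arr[3]=19 > 17), j stops at index 6 (arr[6]=14 <= 17): swap arr[3] and arr[6], array becomes [17, 15, 16, 14, 11, 29, 19]
i ends at 5, j ends at 4: the pointers have crossed (j < i), so scanning stops.

Swap pivot arr[0] with arr[4] to place pivot at position 4: [11, 15, 16, 14, 17, 29, 19]
Pivot position: 4

After partitioning with pivot 17, the array becomes [11, 15, 16, 14, 17, 29, 19]. The pivot is placed at index 4. All elements to the left of the pivot are <= 17, and all elements to the right are > 17.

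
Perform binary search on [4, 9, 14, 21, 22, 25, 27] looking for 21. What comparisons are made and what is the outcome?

Binary search for 21 in [4, 9, 14, 21, 22, 25, 27]:

lo=0, hi=6, mid=3, arr[mid]=21 -> Found target at index 3!

Binary search finds 21 at index 3 after 1 comparisons. The search repeatedly halves the search space by comparing with the middle element.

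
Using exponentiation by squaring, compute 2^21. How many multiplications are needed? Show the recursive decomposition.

Computing 2^21 by squaring (build up from 2^1; each line after the first costs one multiplication):

2^1 = 2
2^2 = (2^1)^2 = 2^2 = 4
2^4 = (2^2)^2 = 4^2 = 16
2^5 = 2 * 2^4 = 2 * 16 = 32
2^10 = (2^5)^2 = 32^2 = 1024
2^20 = (2^10)^2 = 1024^2 = 1048576
2^21 = 2 * 2^20 = 2 * 1048576 = 2097152

Result: 2097152
Multiplications needed: 6 (6 lines after 2^1)

2^21 = 2097152. Using exponentiation by squaring, this requires 6 multiplications. The key idea: if the exponent is even, square the half-power; if odd, multiply by the base once.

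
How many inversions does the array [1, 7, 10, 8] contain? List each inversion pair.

Finding inversions in [1, 7, 10, 8]:

(2, 3): arr[2]=10 > arr[3]=8

Total inversions: 1

The array has 1 inversion(s): (2,3). Each pair (i,j) satisfies i < j and arr[i] > arr[j].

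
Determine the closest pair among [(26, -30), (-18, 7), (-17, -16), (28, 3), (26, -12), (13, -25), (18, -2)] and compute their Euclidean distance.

Computing all pairwise distances among 7 points:

d((26, -30), (-18, 7)) = 57.4891
d((26, -30), (-17, -16)) = 45.2217
d((26, -30), (28, 3)) = 33.0606
d((26, -30), (26, -12)) = 18.0
d((26, -30), (13, -25)) = 13.9284
d((26, -30), (18, -2)) = 29.1204
d((-18, 7), (-17, -16)) = 23.0217
d((-18, 7), (28, 3)) = 46.1736
d((-18, 7), (26, -12)) = 47.927
d((-18, 7), (13, -25)) = 44.5533
d((-18, 7), (18, -2)) = 37.108
d((-17, -16), (28, 3)) = 48.8467
d((-17, -16), (26, -12)) = 43.1856
d((-17, -16), (13, -25)) = 31.3209
d((-17, -16), (18, -2)) = 37.6962
d((28, 3), (26, -12)) = 15.1327
d((28, 3), (13, -25)) = 31.7648
d((28, 3), (18, -2)) = 11.1803 <-- minimum
d((26, -12), (13, -25)) = 18.3848
d((26, -12), (18, -2)) = 12.8062
d((13, -25), (18, -2)) = 23.5372

Closest pair: (28, 3) and (18, -2) with distance 11.1803

The closest pair is (28, 3) and (18, -2) with Euclidean distance 11.1803. For 7 points, brute-force pairwise comparison is shown above. For large n, the divide-and-conquer algorithm (sort by x, recurse on halves, check the dividing strip) achieves O(n log n).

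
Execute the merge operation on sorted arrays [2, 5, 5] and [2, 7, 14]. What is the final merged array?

Merging process:

Compare 2 vs 2: take 2 from left. Merged: [2]
Compare 5 vs 2: take 2 from right. Merged: [2, 2]
Compare 5 vs 7: take 5 from left. Merged: [2, 2, 5]
Compare 5 vs 7: take 5 from left. Merged: [2, 2, 5, 5]
Append remaining from right: [7, 14]. Merged: [2, 2, 5, 5, 7, 14]

Final merged array: [2, 2, 5, 5, 7, 14]
Total comparisons: 4

The merged array is [2, 2, 5, 5, 7, 14], requiring 4 comparisons. The merge step runs in O(n) time where n is the total number of elements.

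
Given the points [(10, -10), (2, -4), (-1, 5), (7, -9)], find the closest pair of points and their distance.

Computing all pairwise distances among 4 points:

d((10, -10), (2, -4)) = 10.0
d((10, -10), (-1, 5)) = 18.6011
d((10, -10), (7, -9)) = 3.1623 <-- minimum
d((2, -4), (-1, 5)) = 9.4868
d((2, -4), (7, -9)) = 7.0711
d((-1, 5), (7, -9)) = 16.1245

Closest pair: (10, -10) and (7, -9) with distance 3.1623

The closest pair is (10, -10) and (7, -9) with Euclidean distance 3.1623. For 4 points, brute-force pairwise comparison is shown above. For large n, the divide-and-conquer algorithm (sort by x, recurse on halves, check the dividing strip) achieves O(n log n).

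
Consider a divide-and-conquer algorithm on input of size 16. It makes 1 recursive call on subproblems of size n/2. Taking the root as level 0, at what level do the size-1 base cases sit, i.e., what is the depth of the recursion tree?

For divide and conquer with division factor 2:

Problem sizes at each level:
Level 0: 16
Level 1: 8
Level 2: 4
Level 3: 2
Level 4: 1

The root is level 0 and the size-1 base case is level 4 (the tree spans levels 0 through 4, i.e. 5 levels counting the root), so the depth is the number of divisions: log_2(16) = 4

The recursion tree depth is log_2(16) = 4. At each level, the problem size is divided by 2, so it takes 4 divisions to reduce to a base case of size 1. The algorithm makes 1 recursive call at each level.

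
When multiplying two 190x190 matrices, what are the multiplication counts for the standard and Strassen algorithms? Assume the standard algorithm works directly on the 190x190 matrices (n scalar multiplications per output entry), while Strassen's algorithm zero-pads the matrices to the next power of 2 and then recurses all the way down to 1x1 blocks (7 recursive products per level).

Matrix multiplication for 190x190 matrices:

Strassen's algorithm requires power-of-2 dimensions. Pad 190x190 to 256x256 (next power of 2).

Standard algorithm: 190^3 = 6859000 multiplications
Strassen's algorithm: 7^(log2(256)) = 7^8 = 5764801 multiplications
Savings: 6859000 - 5764801 = 1094199 multiplications

Standard: 6859000 multiplications (190^3). Strassen: 5764801 multiplications (7^8, after padding to 256x256). Strassen reduces 8 recursive multiplications to 7 at each level.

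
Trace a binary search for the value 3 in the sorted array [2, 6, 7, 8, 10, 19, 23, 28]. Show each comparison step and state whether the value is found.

Binary search for 3 in [2, 6, 7, 8, 10, 19, 23, 28]:

lo=0, hi=7, mid=3, arr[mid]=8 -> 8 > 3, search left half
lo=0, hi=2, mid=1, arr[mid]=6 -> 6 > 3, search left half
lo=0, hi=0, mid=0, arr[mid]=2 -> 2 < 3, search right half
lo=1 > hi=0, target 3 not found

Binary search determines that 3 is not in the array after 3 comparisons. The search space was exhausted without finding the target.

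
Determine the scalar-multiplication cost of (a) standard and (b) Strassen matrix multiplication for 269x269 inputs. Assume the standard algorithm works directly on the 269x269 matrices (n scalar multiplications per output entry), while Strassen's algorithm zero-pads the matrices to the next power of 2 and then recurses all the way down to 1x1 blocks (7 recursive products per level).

Matrix multiplication for 269x269 matrices:

Strassen's algorithm requires power-of-2 dimensions. Pad 269x269 to 512x512 (next power of 2).

Standard algorithm: 269^3 = 19465109 multiplications
Strassen's algorithm: 7^(log2(512)) = 7^9 = 40353607 multiplications
Difference: 19465109 - 40353607 = -20888498 (Strassen uses MORE here due to padding overhead — for small or just-over-power-of-2 n, padding can outweigh the per-level savings)

Standard: 19465109 multiplications (269^3). Strassen: 40353607 multiplications (7^9, after padding to 512x512). Strassen reduces 8 recursive multiplications to 7 at each level.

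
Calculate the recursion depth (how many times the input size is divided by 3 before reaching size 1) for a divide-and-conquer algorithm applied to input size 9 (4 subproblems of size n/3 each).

For divide and conquer with division factor 3:

Problem sizes at each level:
Level 0: 9
Level 1: 3
Level 2: 1

The root is level 0 and the size-1 base case is level 2 (the tree spans levels 0 through 2, i.e. 3 levels counting the root), so the depth is the number of divisions: log_3(9) = 2

The recursion tree depth is log_3(9) = 2. At each level, the problem size is divided by 3, so it takes 2 divisions to reduce to a base case of size 1. The algorithm makes 4 recursive calls at each level.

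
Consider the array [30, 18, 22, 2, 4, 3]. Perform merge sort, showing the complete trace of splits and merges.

Merge sort trace:

Split: [30, 18, 22, 2, 4, 3] -> [30, 18, 22] and [2, 4, 3]
  Split: [30, 18, 22] -> [30] and [18, 22]
    Split: [18, 22] -> [18] and [22]
    Merge: [18] + [22] -> [18, 22]
  Merge: [30] + [18, 22] -> [18, 22, 30]
  Split: [2, 4, 3] -> [2] and [4, 3]
    Split: [4, 3] -> [4] and [3]
    Merge: [4] + [3] -> [3, 4]
  Merge: [2] + [3, 4] -> [2, 3, 4]
Merge: [18, 22, 30] + [2, 3, 4] -> [2, 3, 4, 18, 22, 30]

Final sorted array: [2, 3, 4, 18, 22, 30]

The merge sort proceeds by recursively splitting the array and merging sorted halves.
After all merges, the sorted array is [2, 3, 4, 18, 22, 30].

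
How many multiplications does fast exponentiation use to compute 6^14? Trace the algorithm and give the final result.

Computing 6^14 by squaring (build up from 6^1; each line after the first costs one multiplication):

6^1 = 6
6^2 = (6^1)^2 = 6^2 = 36
6^3 = 6 * 6^2 = 6 * 36 = 216
6^6 = (6^3)^2 = 216^2 = 46656
6^7 = 6 * 6^6 = 6 * 46656 = 279936
6^14 = (6^7)^2 = 279936^2 = 78364164096

Result: 78364164096
Multiplications needed: 5 (5 lines after 6^1)

6^14 = 78364164096. Using exponentiation by squaring, this requires 5 multiplications. The key idea: if the exponent is even, square the half-power; if odd, multiply by the base once.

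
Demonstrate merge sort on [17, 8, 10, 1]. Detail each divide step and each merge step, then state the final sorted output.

Merge sort trace:

Split: [17, 8, 10, 1] -> [17, 8] and [10, 1]
  Split: [17, 8] -> [17] and [8]
  Merge: [17] + [8] -> [8, 17]
  Split: [10, 1] -> [10] and [1]
  Merge: [10] + [1] -> [1, 10]
Merge: [8, 17] + [1, 10] -> [1, 8, 10, 17]

Final sorted array: [1, 8, 10, 17]

The merge sort proceeds by recursively splitting the array and merging sorted halves.
After all merges, the sorted array is [1, 8, 10, 17].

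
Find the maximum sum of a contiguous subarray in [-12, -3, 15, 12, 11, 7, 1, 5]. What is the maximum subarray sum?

Using Kadane's algorithm on [-12, -3, 15, 12, 11, 7, 1, 5]:

Scanning through the array:
Position 1 (value -3): max_ending_here = -3, max_so_far = -3
Position 2 (value 15): max_ending_here = 15, max_so_far = 15
Position 3 (value 12): max_ending_here = 27, max_so_far = 27
Position 4 (value 11): max_ending_here = 38, max_so_far = 38
Position 5 (value 7): max_ending_here = 45, max_so_far = 45
Position 6 (value 1): max_ending_here = 46, max_so_far = 46
Position 7 (value 5): max_ending_here = 51, max_so_far = 51

Maximum subarray: [15, 12, 11, 7, 1, 5]
Maximum sum: 51

The maximum subarray is [15, 12, 11, 7, 1, 5] with sum 51. This subarray runs from index 2 to index 7.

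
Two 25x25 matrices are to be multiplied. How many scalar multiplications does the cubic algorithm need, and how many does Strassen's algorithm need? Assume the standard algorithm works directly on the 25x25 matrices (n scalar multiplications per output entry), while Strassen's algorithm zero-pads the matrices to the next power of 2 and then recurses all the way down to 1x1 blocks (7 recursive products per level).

Matrix multiplication for 25x25 matrices:

Strassen's algorithm requires power-of-2 dimensions. Pad 25x25 to 32x32 (next power of 2).

Standard algorithm: 25^3 = 15625 multiplications
Strassen's algorithm: 7^(log2(32)) = 7^5 = 16807 multiplications
Difference: 15625 - 16807 = -1182 (Strassen uses MORE here due to padding overhead — for small or just-over-power-of-2 n, padding can outweigh the per-level savings)

Standard: 15625 multiplications (25^3). Strassen: 16807 multiplications (7^5, after padding to 32x32). Strassen reduces 8 recursive multiplications to 7 at each level.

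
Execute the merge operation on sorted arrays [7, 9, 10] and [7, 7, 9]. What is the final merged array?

Merging process:

Compare 7 vs 7: take 7 from left. Merged: [7]
Compare 9 vs 7: take 7 from right. Merged: [7, 7]
Compare 9 vs 7: take 7 from right. Merged: [7, 7, 7]
Compare 9 vs 9: take 9 from left. Merged: [7, 7, 7, 9]
Compare 10 vs 9: take 9 from right. Merged: [7, 7, 7, 9, 9]
Append remaining from left: [10]. Merged: [7, 7, 7, 9, 9, 10]

Final merged array: [7, 7, 7, 9, 9, 10]
Total comparisons: 5

The merged array is [7, 7, 7, 9, 9, 10], requiring 5 comparisons. The merge step runs in O(n) time where n is the total number of elements.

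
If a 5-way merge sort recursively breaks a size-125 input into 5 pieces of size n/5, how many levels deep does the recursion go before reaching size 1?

For divide and conquer with division factor 5:

Problem sizes at each level:
Level 0: 125
Level 1: 25
Level 2: 5
Level 3: 1

The root is level 0 and the size-1 base case is level 3 (the tree spans levels 0 through 3, i.e. 4 levels counting the root), so the depth is the number of divisions: log_5(125) = 3

The recursion tree depth is log_5(125) = 3. At each level, the problem size is divided by 5, so it takes 3 divisions to reduce to a base case of size 1. The algorithm makes 5 recursive calls at each level.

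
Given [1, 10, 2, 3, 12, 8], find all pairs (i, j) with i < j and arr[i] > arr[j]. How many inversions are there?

Finding inversions in [1, 10, 2, 3, 12, 8]:

(1, 2): arr[1]=10 > arr[2]=2
(1, 3): arr[1]=10 > arr[3]=3
(1, 5): arr[1]=10 > arr[5]=8
(4, 5): arr[4]=12 > arr[5]=8

Total inversions: 4

The array has 4 inversion(s): (1,2), (1,3), (1,5), (4,5). Each pair (i,j) satisfies i < j and arr[i] > arr[j].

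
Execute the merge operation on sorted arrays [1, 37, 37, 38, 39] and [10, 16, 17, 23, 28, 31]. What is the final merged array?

Merging process:

Compare 1 vs 10: take 1 from left. Merged: [1]
Compare 37 vs 10: take 10 from right. Merged: [1, 10]
Compare 37 vs 16: take 16 from right. Merged: [1, 10, 16]
Compare 37 vs 17: take 17 from right. Merged: [1, 10, 16, 17]
Compare 37 vs 23: take 23 from right. Merged: [1, 10, 16, 17, 23]
Compare 37 vs 28: take 28 from right. Merged: [1, 10, 16, 17, 23, 28]
Compare 37 vs 31: take 31 from right. Merged: [1, 10, 16, 17, 23, 28, 31]
Append remaining from left: [37, 37, 38, 39]. Merged: [1, 10, 16, 17, 23, 28, 31, 37, 37, 38, 39]

Final merged array: [1, 10, 16, 17, 23, 28, 31, 37, 37, 38, 39]
Total comparisons: 7

The merged array is [1, 10, 16, 17, 23, 28, 31, 37, 37, 38, 39], requiring 7 comparisons. The merge step runs in O(n) time where n is the total number of elements.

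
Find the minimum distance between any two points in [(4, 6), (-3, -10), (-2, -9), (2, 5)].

Computing all pairwise distances among 4 points:

d((4, 6), (-3, -10)) = 17.4642
d((4, 6), (-2, -9)) = 16.1555
d((4, 6), (2, 5)) = 2.2361
d((-3, -10), (-2, -9)) = 1.4142 <-- minimum
d((-3, -10), (2, 5)) = 15.8114
d((-2, -9), (2, 5)) = 14.5602

Closest pair: (-3, -10) and (-2, -9) with distance 1.4142

The closest pair is (-3, -10) and (-2, -9) with Euclidean distance 1.4142. For 4 points, brute-force pairwise comparison is shown above. For large n, the divide-and-conquer algorithm (sort by x, recurse on halves, check the dividing strip) achieves O(n log n).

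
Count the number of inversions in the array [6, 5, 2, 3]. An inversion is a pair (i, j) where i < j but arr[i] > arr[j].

Finding inversions in [6, 5, 2, 3]:

(0, 1): arr[0]=6 > arr[1]=5
(0, 2): arr[0]=6 > arr[2]=2
(0, 3): arr[0]=6 > arr[3]=3
(1, 2): arr[1]=5 > arr[2]=2
(1, 3): arr[1]=5 > arr[3]=3

Total inversions: 5

The array has 5 inversion(s): (0,1), (0,2), (0,3), (1,2), (1,3). Each pair (i,j) satisfies i < j and arr[i] > arr[j].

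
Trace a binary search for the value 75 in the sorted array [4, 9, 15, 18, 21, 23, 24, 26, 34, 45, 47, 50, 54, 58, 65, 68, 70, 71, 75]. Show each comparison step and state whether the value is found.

Binary search for 75 in [4, 9, 15, 18, 21, 23, 24, 26, 34, 45, 47, 50, 54, 58, 65, 68, 70, 71, 75]:

lo=0, hi=18, mid=9, arr[mid]=45 -> 45 < 75, search right half
lo=10, hi=18, mid=14, arr[mid]=65 -> 65 < 75, search right half
lo=15, hi=18, mid=16, arr[mid]=70 -> 70 < 75, search right half
lo=17, hi=18, mid=17, arr[mid]=71 -> 71 < 75, search right half
lo=18, hi=18, mid=18, arr[mid]=75 -> Found target at index 18!

Binary search finds 75 at index 18 after 5 comparisons. The search repeatedly halves the search space by comparing with the middle element.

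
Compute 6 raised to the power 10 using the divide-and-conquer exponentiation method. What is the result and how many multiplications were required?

Computing 6^10 by squaring (build up from 6^1; each line after the first costs one multiplication):

6^1 = 6
6^2 = (6^1)^2 = 6^2 = 36
6^4 = (6^2)^2 = 36^2 = 1296
6^5 = 6 * 6^4 = 6 * 1296 = 7776
6^10 = (6^5)^2 = 7776^2 = 60466176

Result: 60466176
Multiplications needed: 4 (4 lines after 6^1)

6^10 = 60466176. Using exponentiation by squaring, this requires 4 multiplications. The key idea: if the exponent is even, square the half-power; if odd, multiply by the base once.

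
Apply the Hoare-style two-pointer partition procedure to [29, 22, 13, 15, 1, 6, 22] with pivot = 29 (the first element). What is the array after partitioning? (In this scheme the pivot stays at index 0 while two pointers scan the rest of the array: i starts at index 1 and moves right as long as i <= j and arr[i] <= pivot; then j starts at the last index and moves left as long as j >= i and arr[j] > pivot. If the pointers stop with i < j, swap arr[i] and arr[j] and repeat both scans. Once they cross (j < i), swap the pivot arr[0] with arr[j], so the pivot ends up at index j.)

Hoare-style two-pointer partition with pivot = 29:

Initial array: [29, 22, 13, 15, 1, 6, 22]

Pointers start at i = 1, j = 6.
i ends at 7, j ends at 6: the pointers have crossed (j < i), so scanning stops.

Swap pivot arr[0] with arr[6] to place pivot at position 6: [22, 22, 13, 15, 1, 6, 29]
Pivot position: 6

After partitioning with pivot 29, the array becomes [22, 22, 13, 15, 1, 6, 29]. The pivot is placed at index 6. All elements to the left of the pivot are <= 29, and all elements to the right are > 29.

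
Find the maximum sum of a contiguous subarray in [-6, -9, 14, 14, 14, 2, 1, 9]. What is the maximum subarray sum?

Using Kadane's algorithm on [-6, -9, 14, 14, 14, 2, 1, 9]:

Scanning through the array:
Position 1 (value -9): max_ending_here = -9, max_so_far = -6
Position 2 (value 14): max_ending_here = 14, max_so_far = 14
Position 3 (value 14): max_ending_here = 28, max_so_far = 28
Position 4 (value 14): max_ending_here = 42, max_so_far = 42
Position 5 (value 2): max_ending_here = 44, max_so_far = 44
Position 6 (value 1): max_ending_here = 45, max_so_far = 45
Position 7 (value 9): max_ending_here = 54, max_so_far = 54

Maximum subarray: [14, 14, 14, 2, 1, 9]
Maximum sum: 54

The maximum subarray is [14, 14, 14, 2, 1, 9] with sum 54. This subarray runs from index 2 to index 7.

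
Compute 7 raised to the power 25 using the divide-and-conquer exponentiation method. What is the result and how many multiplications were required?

Computing 7^25 by squaring (build up from 7^1; each line after the first costs one multiplication):

7^1 = 7
7^2 = (7^1)^2 = 7^2 = 49
7^3 = 7 * 7^2 = 7 * 49 = 343
7^6 = (7^3)^2 = 343^2 = 117649
7^12 = (7^6)^2 = 117649^2 = 13841287201
7^24 = (7^12)^2 = 13841287201^2 = 191581231380566414401
7^25 = 7 * 7^24 = 7 * 191581231380566414401 = 1341068619663964900807

Result: 1341068619663964900807
Multiplications needed: 6 (6 lines after 7^1)

7^25 = 1341068619663964900807. Using exponentiation by squaring, this requires 6 multiplications. The key idea: if the exponent is even, square the half-power; if odd, multiply by the base once.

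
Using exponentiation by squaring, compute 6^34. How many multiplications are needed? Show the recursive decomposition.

Computing 6^34 by squaring (build up from 6^1; each line after the first costs one multiplication):

6^1 = 6
6^2 = (6^1)^2 = 6^2 = 36
6^4 = (6^2)^2 = 36^2 = 1296
6^8 = (6^4)^2 = 1296^2 = 1679616
6^16 = (6^8)^2 = 1679616^2 = 2821109907456
6^17 = 6 * 6^16 = 6 * 2821109907456 = 16926659444736
6^34 = (6^17)^2 = 16926659444736^2 = 286511799958070431838109696

Result: 286511799958070431838109696
Multiplications needed: 6 (6 lines after 6^1)

6^34 = 286511799958070431838109696. Using exponentiation by squaring, this requires 6 multiplications. The key idea: if the exponent is even, square the half-power; if odd, multiply by the base once.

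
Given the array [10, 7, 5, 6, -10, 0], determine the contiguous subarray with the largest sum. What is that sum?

Using Kadane's algorithm on [10, 7, 5, 6, -10, 0]:

Scanning through the array:
Position 1 (value 7): max_ending_here = 17, max_so_far = 17
Position 2 (value 5): max_ending_here = 22, max_so_far = 22
Position 3 (value 6): max_ending_here = 28, max_so_far = 28
Position 4 (value -10): max_ending_here = 18, max_so_far = 28
Position 5 (value 0): max_ending_here = 18, max_so_far = 28

Maximum subarray: [10, 7, 5, 6]
Maximum sum: 28

The maximum subarray is [10, 7, 5, 6] with sum 28. This subarray runs from index 0 to index 3.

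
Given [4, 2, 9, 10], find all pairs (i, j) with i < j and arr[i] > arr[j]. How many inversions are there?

Finding inversions in [4, 2, 9, 10]:

(0, 1): arr[0]=4 > arr[1]=2

Total inversions: 1

The array has 1 inversion(s): (0,1). Each pair (i,j) satisfies i < j and arr[i] > arr[j].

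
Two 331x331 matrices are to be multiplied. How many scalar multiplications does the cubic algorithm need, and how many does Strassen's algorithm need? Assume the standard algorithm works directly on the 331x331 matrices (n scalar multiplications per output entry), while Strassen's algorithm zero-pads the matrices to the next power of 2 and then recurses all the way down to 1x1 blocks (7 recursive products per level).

Matrix multiplication for 331x331 matrices:

Strassen's algorithm requires power-of-2 dimensions. Pad 331x331 to 512x512 (next power of 2).

Standard algorithm: 331^3 = 36264691 multiplications
Strassen's algorithm: 7^(log2(512)) = 7^9 = 40353607 multiplications
Difference: 36264691 - 40353607 = -4088916 (Strassen uses MORE here due to padding overhead — for small or just-over-power-of-2 n, padding can outweigh the per-level savings)

Standard: 36264691 multiplications (331^3). Strassen: 40353607 multiplications (7^9, after padding to 512x512). Strassen reduces 8 recursive multiplications to 7 at each level.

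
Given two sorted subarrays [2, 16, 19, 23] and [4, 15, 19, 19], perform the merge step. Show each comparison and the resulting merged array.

Merging process:

Compare 2 vs 4: take 2 from left. Merged: [2]
Compare 16 vs 4: take 4 from right. Merged: [2, 4]
Compare 16 vs 15: take 15 from right. Merged: [2, 4, 15]
Compare 16 vs 19: take 16 from left. Merged: [2, 4, 15, 16]
Compare 19 vs 19: take 19 from left. Merged: [2, 4, 15, 16, 19]
Compare 23 vs 19: take 19 from right. Merged: [2, 4, 15, 16, 19, 19]
Compare 23 vs 19: take 19 from right. Merged: [2, 4, 15, 16, 19, 19, 19]
Append remaining from left: [23]. Merged: [2, 4, 15, 16, 19, 19, 19, 23]

Final merged array: [2, 4, 15, 16, 19, 19, 19, 23]
Total comparisons: 7

The merged array is [2, 4, 15, 16, 19, 19, 19, 23], requiring 7 comparisons. The merge step runs in O(n) time where n is the total number of elements.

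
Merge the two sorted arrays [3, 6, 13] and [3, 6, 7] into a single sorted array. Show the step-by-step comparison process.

Merging process:

Compare 3 vs 3: take 3 from left. Merged: [3]
Compare 6 vs 3: take 3 from right. Merged: [3, 3]
Compare 6 vs 6: take 6 from left. Merged: [3, 3, 6]
Compare 13 vs 6: take 6 from right. Merged: [3, 3, 6, 6]
Compare 13 vs 7: take 7 from right. Merged: [3, 3, 6, 6, 7]
Append remaining from left: [13]. Merged: [3, 3, 6, 6, 7, 13]

Final merged array: [3, 3, 6, 6, 7, 13]
Total comparisons: 5

The merged array is [3, 3, 6, 6, 7, 13], requiring 5 comparisons. The merge step runs in O(n) time where n is the total number of elements.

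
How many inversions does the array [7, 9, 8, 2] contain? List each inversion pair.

Finding inversions in [7, 9, 8, 2]:

(0, 3): arr[0]=7 > arr[3]=2
(1, 2): arr[1]=9 > arr[2]=8
(1, 3): arr[1]=9 > arr[3]=2
(2, 3): arr[2]=8 > arr[3]=2

Total inversions: 4

The array has 4 inversion(s): (0,3), (1,2), (1,3), (2,3). Each pair (i,j) satisfies i < j and arr[i] > arr[j].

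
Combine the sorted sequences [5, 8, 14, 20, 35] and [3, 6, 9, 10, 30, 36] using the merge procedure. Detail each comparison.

Merging process:

Compare 5 vs 3: take 3 from right. Merged: [3]
Compare 5 vs 6: take 5 from left. Merged: [3, 5]
Compare 8 vs 6: take 6 from right. Merged: [3, 5, 6]
Compare 8 vs 9: take 8 from left. Merged: [3, 5, 6, 8]
Compare 14 vs 9: take 9 from right. Merged: [3, 5, 6, 8, 9]
Compare 14 vs 10: take 10 from right. Merged: [3, 5, 6, 8, 9, 10]
Compare 14 vs 30: take 14 from left. Merged: [3, 5, 6, 8, 9, 10, 14]
Compare 20 vs 30: take 20 from left. Merged: [3, 5, 6, 8, 9, 10, 14, 20]
Compare 35 vs 30: take 30 from right. Merged: [3, 5, 6, 8, 9, 10, 14, 20, 30]
Compare 35 vs 36: take 35 from left. Merged: [3, 5, 6, 8, 9, 10, 14, 20, 30, 35]
Append remaining from right: [36]. Merged: [3, 5, 6, 8, 9, 10, 14, 20, 30, 35, 36]

Final merged array: [3, 5, 6, 8, 9, 10, 14, 20, 30, 35, 36]
Total comparisons: 10

The merged array is [3, 5, 6, 8, 9, 10, 14, 20, 30, 35, 36], requiring 10 comparisons. The merge step runs in O(n) time where n is the total number of elements.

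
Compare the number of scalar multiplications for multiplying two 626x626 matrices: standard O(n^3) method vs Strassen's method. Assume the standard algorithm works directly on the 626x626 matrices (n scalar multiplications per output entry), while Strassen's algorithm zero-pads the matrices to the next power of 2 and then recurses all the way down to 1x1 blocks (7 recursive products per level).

Matrix multiplication for 626x626 matrices:

Strassen's algorithm requires power-of-2 dimensions. Pad 626x626 to 1024x1024 (next power of 2).

Standard algorithm: 626^3 = 245314376 multiplications
Strassen's algorithm: 7^(log2(1024)) = 7^10 = 282475249 multiplications
Difference: 245314376 - 282475249 = -37160873 (Strassen uses MORE here due to padding overhead — for small or just-over-power-of-2 n, padding can outweigh the per-level savings)

Standard: 245314376 multiplications (626^3). Strassen: 282475249 multiplications (7^10, after padding to 1024x1024). Strassen reduces 8 recursive multiplications to 7 at each level.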